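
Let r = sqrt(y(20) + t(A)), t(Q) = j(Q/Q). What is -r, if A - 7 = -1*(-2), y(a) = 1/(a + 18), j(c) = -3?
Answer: -I*sqrt(4294)/38 ≈ -1.7244*I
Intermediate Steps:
y(a) = 1/(18 + a)
A = 9 (A = 7 - 1*(-2) = 7 + 2 = 9)
t(Q) = -3
r = I*sqrt(4294)/38 (r = sqrt(1/(18 + 20) - 3) = sqrt(1/38 - 3) = sqrt(-113/38) = I*sqrt(4294)/38 ≈ 1.7244*I)
-r = -I*sqrt(4294)/38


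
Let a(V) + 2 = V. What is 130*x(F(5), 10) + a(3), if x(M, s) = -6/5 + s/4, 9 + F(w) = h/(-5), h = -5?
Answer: 170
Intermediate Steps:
F(w) = -8 (F(w) = -9 - 5/(-5) = -9 - 5*(-⅕) = -9 + 1 = -8)
a(V) = -2 + V
x(M, s) = -6/5 + s/4 (x(M, s) = -6*⅕ + s*(¼) = -6/5 + s/4)
130*x(F(5), 10) + a(3) = 130*(-6/5 + (¼)*10) + (-2 + 3) = 130*(-6/5 + 5/2) + 1 = 130*(13/10) + 1 = 169 + 1 = 170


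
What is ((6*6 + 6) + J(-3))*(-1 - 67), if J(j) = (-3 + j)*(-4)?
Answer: -4488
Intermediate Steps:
J(j) = 12 - 4*j
((6*6 + 6) + J(-3))*(-1 - 67) = ((6*6 + 6) + (12 - 4*(-3)))*(-1 - 67) = ((36 + 6) + (12 + 12))*(-68) = (42 + 24)*(-68) = 66*(-68) = -4488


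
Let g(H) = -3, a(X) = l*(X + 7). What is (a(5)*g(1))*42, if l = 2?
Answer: -3024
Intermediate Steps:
a(X) = 14 + 2*X (a(X) = 2*(X + 7) = 2*(7 + X) = 14 + 2*X)
(a(5)*g(1))*42 = ((14 + 2*5)*(-3))*42 = ((14 + 10)*(-3))*42 = (24*(-3))*42 = -72*42 = -3024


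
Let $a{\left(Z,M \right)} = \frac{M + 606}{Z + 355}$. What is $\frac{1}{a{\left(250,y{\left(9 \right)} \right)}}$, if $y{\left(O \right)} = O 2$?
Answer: $\frac{605}{624} \approx 0.96955$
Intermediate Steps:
$y{\left(O \right)} = 2 O$
$a{\left(Z,M \right)} = \frac{606 + M}{355 + Z}$
$\frac{1}{a{\left(250,y{\left(9 \right)} \right)}} = \frac{1}{\frac{1}{355 + 250} \left(606 + 2 \cdot 9\right)} = \frac{1}{\frac{1}{605} \left(606 + 18\right)} = \frac{1}{\frac{1}{605} \cdot 624} = \frac{1}{\frac{624}{605}} = \frac{605}{624}$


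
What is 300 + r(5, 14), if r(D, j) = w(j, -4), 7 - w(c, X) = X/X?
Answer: 306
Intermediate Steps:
w(c, X) = 6 (w(c, X) = 7 - X/X = 7 - 1*1 = 7 - 1 = 6)
r(D, j) = 6
300 + r(5, 14) = 300 + 6 = 306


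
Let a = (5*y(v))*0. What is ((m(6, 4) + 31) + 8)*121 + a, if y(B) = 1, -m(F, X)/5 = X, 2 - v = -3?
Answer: 2299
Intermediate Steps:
v = 5 (v = 2 - 1*(-3) = 2 + 3 = 5)
m(F, X) = -5*X
a = 0 (a = (5*1)*0 = 5*0 = 0)
((m(6, 4) + 31) + 8)*121 + a = ((-5*4 + 31) + 8)*121 + 0 = ((-20 + 31) + 8)*121 + 0 = (11 + 8)*121 + 0 = 19*121 + 0 = 2299 + 0 = 2299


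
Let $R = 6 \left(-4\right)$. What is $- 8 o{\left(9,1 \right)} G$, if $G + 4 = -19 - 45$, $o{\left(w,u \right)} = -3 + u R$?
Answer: $-14688$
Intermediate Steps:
$R = -24$
$o{\left(w,u \right)} = -3 - 24 u$ ($o{\left(w,u \right)} = -3 + u \left(-24\right) = -3 - 24 u$)
$G = -68$ ($G = -4 - 64 = -68$)
$- 8 o{\left(9,1 \right)} G = - 8 \left(-3 - 24\right) \left(-68\right) = \left(-8\right) \left(-27\right) \left(-68\right) = 216 \left(-68\right) = -14688$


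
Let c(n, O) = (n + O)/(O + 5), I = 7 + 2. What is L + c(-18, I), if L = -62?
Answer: -877/14 ≈ -62.643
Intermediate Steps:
I = 9
c(n, O) = (O + n)/(5 + O)
L + c(-18, I) = -62 + (9 - 18)/(5 + 9) = -62 - 9/14 = -877/14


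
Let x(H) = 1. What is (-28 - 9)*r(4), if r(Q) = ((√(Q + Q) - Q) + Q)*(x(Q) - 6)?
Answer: 370*√2 ≈ 523.26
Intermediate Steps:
r(Q) = -5*√2*√Q (r(Q) = ((√(Q + Q) - Q) + Q)*(1 - 6) = ((√(2*Q) - Q) + Q)*(-5) = ((√2*√Q - Q) + Q)*(-5) = ((-Q + √2*√Q) + Q)*(-5) = (√2*√Q)*(-5) = -5*√2*√Q)
(-28 - 9)*r(4) = (-28 - 9)*(-5*√2*√4) = -(-185)*√2*2 = -(-370)*√2 = 370*√2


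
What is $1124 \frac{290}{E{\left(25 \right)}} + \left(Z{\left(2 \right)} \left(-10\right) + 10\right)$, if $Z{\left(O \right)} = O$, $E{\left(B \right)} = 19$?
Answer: $\frac{325770}{19} \approx 17146.0$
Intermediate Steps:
$1124 \frac{290}{E{\left(25 \right)}} + \left(Z{\left(2 \right)} \left(-10\right) + 10\right) = 1124 \cdot \frac{290}{19} + \left(2 \left(-10\right) + 10\right) = 1124 \cdot 290 \cdot \frac{1}{19} + \left(-20 + 10\right) = 1124 \cdot \frac{290}{19} - 10 = \frac{325960}{19} - 10 = \frac{325770}{19}$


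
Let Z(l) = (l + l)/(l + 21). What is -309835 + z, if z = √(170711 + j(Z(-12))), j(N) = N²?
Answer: -309835 + √1536463/3 ≈ -3.0942e+5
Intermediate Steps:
Z(l) = 2*l/(21 + l) (Z(l) = (2*l)/(21 + l) = 2*l/(21 + l))
z = √1536463/3 (z = √(170711 + (2*(-12)/(21 - 12))²) = √(170711 + (2*(-12)/9)²) = √(170711 + (2*(-12)*(⅑))²) = √(170711 + (-8/3)²) = √(170711 + 64/9) = √(1536463/9) = √1536463/3 ≈ 413.18)
-309835 + z = -309835 + √1536463/3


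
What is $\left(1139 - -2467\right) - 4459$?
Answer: $-853$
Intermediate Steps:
$\left(1139 - -2467\right) - 4459 = \left(1139 + 2467\right) - 4459 = 3606 - 4459 = -853$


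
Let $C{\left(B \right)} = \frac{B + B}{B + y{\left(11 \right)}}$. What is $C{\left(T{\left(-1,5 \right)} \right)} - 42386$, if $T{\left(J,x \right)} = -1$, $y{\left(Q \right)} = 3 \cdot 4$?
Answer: $- \frac{466248}{11} \approx -42386.0$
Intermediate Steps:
$y{\left(Q \right)} = 12$
$C{\left(B \right)} = \frac{2 B}{12 + B}$ ($C{\left(B \right)} = \frac{B + B}{B + 12} = \frac{2 B}{12 + B}$)
$C{\left(T{\left(-1,5 \right)} \right)} - 42386 = 2 \left(-1\right) \frac{1}{12 - 1} - 42386 = 2 \left(-1\right) \frac{1}{11} - 42386 = - \frac{2}{11} - 42386 = - \frac{466248}{11}$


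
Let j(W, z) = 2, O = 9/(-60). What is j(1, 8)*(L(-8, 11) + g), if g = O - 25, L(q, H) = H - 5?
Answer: -383/10 ≈ -38.300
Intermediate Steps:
O = -3/20 (O = 9*(-1/60) = -3/20 ≈ -0.15000)
L(q, H) = -5 + H
g = -503/20 (g = -3/20 - 25 = -503/20 ≈ -25.150)
j(1, 8)*(L(-8, 11) + g) = 2*((-5 + 11) - 503/20) = 2*(6 - 503/20) = 2*(-383/20) = -383/10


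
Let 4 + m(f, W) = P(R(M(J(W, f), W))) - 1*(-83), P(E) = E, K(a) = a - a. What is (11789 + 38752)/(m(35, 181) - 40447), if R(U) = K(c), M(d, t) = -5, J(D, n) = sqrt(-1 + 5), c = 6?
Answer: -16847/13456 ≈ -1.2520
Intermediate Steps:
J(D, n) = 2 (J(D, n) = sqrt(4) = 2)
K(a) = 0
R(U) = 0
m(f, W) = 79 (m(f, W) = -4 + (0 - 1*(-83)) = -4 + (0 + 83) = -4 + 83 = 79)
(11789 + 38752)/(m(35, 181) - 40447) = (11789 + 38752)/(79 - 40447) = 50541/(-40368) = 50541*(-1/40368) = -16847/13456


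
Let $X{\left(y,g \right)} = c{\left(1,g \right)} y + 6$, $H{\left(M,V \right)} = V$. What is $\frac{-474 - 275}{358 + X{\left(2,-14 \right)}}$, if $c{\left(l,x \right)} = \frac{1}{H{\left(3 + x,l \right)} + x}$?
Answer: $- \frac{9737}{4730} \approx -2.0586$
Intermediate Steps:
$c{\left(l,x \right)} = \frac{1}{l + x}$
$X{\left(y,g \right)} = 6 + \frac{y}{1 + g}$ ($X{\left(y,g \right)} = \frac{y}{1 + g} + 6 = 6 + \frac{y}{1 + g}$)
$\frac{-474 - 275}{358 + X{\left(2,-14 \right)}} = \frac{-474 - 275}{358 + \frac{6 + 2 + 6 \left(-14\right)}{1 - 14}} = - \frac{749}{358 + \frac{6 + 2 - 84}{-13}} = - \frac{749}{358 - - \frac{76}{13}} = - \frac{749}{358 + \frac{76}{13}} = - \frac{749}{\frac{4730}{13}} = \left(-749\right) \frac{13}{4730} = - \frac{9737}{4730}$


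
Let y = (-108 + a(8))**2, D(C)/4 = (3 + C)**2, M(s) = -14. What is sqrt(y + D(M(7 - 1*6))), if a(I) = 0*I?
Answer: 2*sqrt(3037) ≈ 110.22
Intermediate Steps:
a(I) = 0
D(C) = 4*(3 + C)**2
y = 11664 (y = (-108 + 0)**2 = (-108)**2 = 11664)
sqrt(y + D(M(7 - 1*6))) = sqrt(11664 + 4*(3 - 14)**2) = sqrt(11664 + 4*(-11)**2) = sqrt(11664 + 4*121) = sqrt(11664 + 484) = sqrt(12148) = 2*sqrt(3037)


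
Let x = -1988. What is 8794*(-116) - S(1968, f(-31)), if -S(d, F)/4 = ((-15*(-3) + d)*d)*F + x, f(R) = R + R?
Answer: -983500888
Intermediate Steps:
f(R) = 2*R
S(d, F) = 7952 - 4*F*d*(45 + d) (S(d, F) = -4*(((-15*(-3) + d)*d)*F - 1988) = -4*(((45 + d)*d)*F - 1988) = -4*((d*(45 + d))*F - 1988) = -4*(F*d*(45 + d) - 1988) = -4*(-1988 + F*d*(45 + d)) = 7952 - 4*F*d*(45 + d))
8794*(-116) - S(1968, f(-31)) = 8794*(-116) - (7952 - 180*2*(-31)*1968 - 4*2*(-31)*1968**2) = -1020104 - (7952 - 180*(-62)*1968 - 4*(-62)*3873024) = -1020104 - (7952 + 21962880 + 960509952) = -1020104 - 1*982480784 = -1020104 - 982480784 = -983500888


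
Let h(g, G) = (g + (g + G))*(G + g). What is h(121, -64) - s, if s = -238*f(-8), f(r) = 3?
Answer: 10860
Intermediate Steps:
h(g, G) = (G + g)*(G + 2*g) (h(g, G) = (g + (G + g))*(G + g) = (G + 2*g)*(G + g) = (G + g)*(G + 2*g))
s = -714 (s = -238*3 = -714)
h(121, -64) - s = ((-64)² + 2*121² + 3*(-64)*121) - 1*(-714) = (4096 + 2*14641 - 23232) + 714 = (4096 + 29282 - 23232) + 714 = 10146 + 714 = 10860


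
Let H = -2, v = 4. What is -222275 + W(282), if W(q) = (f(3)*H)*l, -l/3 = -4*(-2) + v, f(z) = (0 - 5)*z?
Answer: -223355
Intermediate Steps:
f(z) = -5*z
l = -36 (l = -3*(-4*(-2) + 4) = -3*(8 + 4) = -3*12 = -36)
W(q) = -1080 (W(q) = (-5*3*(-2))*(-36) = -15*(-2)*(-36) = 30*(-36) = -1080)
-222275 + W(282) = -222275 - 1080 = -223355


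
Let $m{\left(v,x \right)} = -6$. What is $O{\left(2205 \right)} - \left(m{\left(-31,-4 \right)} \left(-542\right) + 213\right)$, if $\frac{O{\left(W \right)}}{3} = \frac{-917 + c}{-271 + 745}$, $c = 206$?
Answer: $- \frac{6939}{2} \approx -3469.5$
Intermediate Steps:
$O{\left(W \right)} = - \frac{9}{2}$ ($O{\left(W \right)} = 3 \frac{-917 + 206}{-271 + 745} = 3 \left(- \frac{711}{474}\right) = 3 \left(\left(-711\right) \frac{1}{474}\right) = 3 \left(- \frac{3}{2}\right) = - \frac{9}{2}$)
$O{\left(2205 \right)} - \left(m{\left(-31,-4 \right)} \left(-542\right) + 213\right) = - \frac{9}{2} - \left(\left(-6\right) \left(-542\right) + 213\right) = - \frac{9}{2} - \left(3252 + 213\right) = - \frac{9}{2} - 3465 = - \frac{6939}{2}$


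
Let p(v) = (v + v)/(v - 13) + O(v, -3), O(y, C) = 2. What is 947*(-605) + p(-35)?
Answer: -13750357/24 ≈ -5.7293e+5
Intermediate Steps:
p(v) = 2 + 2*v/(-13 + v) (p(v) = (v + v)/(v - 13) + 2 = (2*v)/(-13 + v) + 2 = 2*v/(-13 + v) + 2 = 2 + 2*v/(-13 + v))
947*(-605) + p(-35) = 947*(-605) + 2*(-13 + 2*(-35))/(-13 - 35) = -572935 + 2*(-13 - 70)/(-48) = -572935 + 2*(-1/48)*(-83) = -572935 + 83/24 = -13750357/24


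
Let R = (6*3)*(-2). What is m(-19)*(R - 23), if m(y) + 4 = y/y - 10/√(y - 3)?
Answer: 177 - 295*I*√22/11 ≈ 177.0 - 125.79*I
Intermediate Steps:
R = -36 (R = 18*(-2) = -36)
m(y) = -3 - 10/√(-3 + y) (m(y) = -4 + (y/y - 10/√(y - 3)) = -4 + (1 - 10/√(-3 + y)) = -3 - 10/√(-3 + y))
m(-19)*(R - 23) = (-3 - 10/√(-3 - 19))*(-36 - 23) = (-3 - (-5)*I*√22/11)*(-59) = (-3 + 5*I*√22/11)*(-59) = 177 - 295*I*√22/11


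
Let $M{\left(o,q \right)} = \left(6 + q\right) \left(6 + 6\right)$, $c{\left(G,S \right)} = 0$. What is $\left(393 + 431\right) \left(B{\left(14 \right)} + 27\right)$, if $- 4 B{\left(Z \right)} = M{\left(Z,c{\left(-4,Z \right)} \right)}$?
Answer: $7416$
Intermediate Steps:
$M{\left(o,q \right)} = 72 + 12 q$ ($M{\left(o,q \right)} = \left(6 + q\right) 12 = 72 + 12 q$)
$B{\left(Z \right)} = -18$ ($B{\left(Z \right)} = - \frac{72 + 12 \cdot 0}{4} = - \frac{72 + 0}{4} = \left(- \frac{1}{4}\right) 72 = -18$)
$\left(393 + 431\right) \left(B{\left(14 \right)} + 27\right) = \left(393 + 431\right) \left(-18 + 27\right) = 824 \cdot 9 = 7416$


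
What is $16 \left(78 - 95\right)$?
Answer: $-272$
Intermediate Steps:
$16 \left(78 - 95\right) = 16 \left(-17\right) = -272$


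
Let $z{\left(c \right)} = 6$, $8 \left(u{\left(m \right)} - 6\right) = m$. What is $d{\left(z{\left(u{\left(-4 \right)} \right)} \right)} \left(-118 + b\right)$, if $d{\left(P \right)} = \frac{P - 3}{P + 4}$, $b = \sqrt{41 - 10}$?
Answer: $- \frac{177}{5} + \frac{3 \sqrt{31}}{10} \approx -33.73$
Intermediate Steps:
$u{\left(m \right)} = 6 + \frac{m}{8}$
$b = \sqrt{31} \approx 5.5678$
$d{\left(P \right)} = \frac{-3 + P}{4 + P}$
$d{\left(z{\left(u{\left(-4 \right)} \right)} \right)} \left(-118 + b\right) = \frac{-3 + 6}{4 + 6} \left(-118 + \sqrt{31}\right) = \frac{1}{10} \cdot 3 \left(-118 + \sqrt{31}\right) = \frac{3 \left(-118 + \sqrt{31}\right)}{10} = - \frac{177}{5} + \frac{3 \sqrt{31}}{10}$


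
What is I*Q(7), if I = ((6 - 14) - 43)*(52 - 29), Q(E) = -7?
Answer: 8211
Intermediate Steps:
I = -1173 (I = (-8 - 43)*23 = -51*23 = -1173)
I*Q(7) = -1173*(-7) = 8211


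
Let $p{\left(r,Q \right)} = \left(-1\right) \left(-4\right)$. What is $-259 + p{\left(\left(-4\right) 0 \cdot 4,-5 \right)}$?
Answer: $-255$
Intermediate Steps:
$p{\left(r,Q \right)} = 4$
$-259 + p{\left(\left(-4\right) 0 \cdot 4,-5 \right)} = -259 + 4 = -255$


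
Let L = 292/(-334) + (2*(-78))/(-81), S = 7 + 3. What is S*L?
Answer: 47420/4509 ≈ 10.517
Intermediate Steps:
S = 10
L = 4742/4509 (L = 292*(-1/334) - 156*(-1/81) = -146/167 + 52/27 = 4742/4509 ≈ 1.0517)
S*L = 10*(4742/4509) = 47420/4509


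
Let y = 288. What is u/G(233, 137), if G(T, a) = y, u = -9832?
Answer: -1229/36 ≈ -34.139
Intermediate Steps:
G(T, a) = 288
u/G(233, 137) = -9832/288 = -9832*1/288 = -1229/36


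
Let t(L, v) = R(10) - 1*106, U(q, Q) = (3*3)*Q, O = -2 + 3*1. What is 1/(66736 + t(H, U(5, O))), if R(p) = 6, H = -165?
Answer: 1/66636 ≈ 1.5007e-5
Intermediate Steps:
O = 1 (O = -2 + 3 = 1)
U(q, Q) = 9*Q
t(L, v) = -100 (t(L, v) = 6 - 1*106 = 6 - 106 = -100)
1/(66736 + t(H, U(5, O))) = 1/(66736 - 100) = 1/66636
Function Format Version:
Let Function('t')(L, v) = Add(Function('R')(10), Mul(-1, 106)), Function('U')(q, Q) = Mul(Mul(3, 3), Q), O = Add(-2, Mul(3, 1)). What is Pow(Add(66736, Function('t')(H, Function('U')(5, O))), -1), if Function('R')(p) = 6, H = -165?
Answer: Rational(1, 66636) ≈ 1.5007e-5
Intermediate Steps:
O = 1 (O = Add(-2, 3) = 1)
Function('U')(q, Q) = Mul(9, Q)
Function('t')(L, v) = -100 (Function('t')(L, v) = Add(6, Mul(-1, 106)) = Add(6, -106) = -100)
Pow(Add(66736, Function('t')(H, Function('U')(5, O))), -1) = Pow(Add(66736, -100), -1) = Pow(66636, -1) = Rational(1, 66636)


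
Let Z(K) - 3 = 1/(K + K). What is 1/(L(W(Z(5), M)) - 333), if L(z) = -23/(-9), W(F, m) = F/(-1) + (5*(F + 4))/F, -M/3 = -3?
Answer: -9/2974 ≈ -0.0030262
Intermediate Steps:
M = 9 (M = -3*(-3) = 9)
Z(K) = 3 + 1/(2*K) (Z(K) = 3 + 1/(K + K) = 3 + 1/(2*K))
W(F, m) = -F + (20 + 5*F)/F (W(F, m) = F*(-1) + (5*(4 + F))/F = -F + (20 + 5*F)/F)
L(z) = 23/9 (L(z) = -23*(-⅑) = 23/9)
1/(L(W(Z(5), M)) - 333) = 1/(23/9 - 333) = 1/(-2974/9) = -9/2974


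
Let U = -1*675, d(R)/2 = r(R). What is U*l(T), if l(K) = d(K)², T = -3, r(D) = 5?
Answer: -67500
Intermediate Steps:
d(R) = 10 (d(R) = 2*5 = 10)
U = -675
l(K) = 100 (l(K) = 10² = 100)
U*l(T) = -675*100 = -67500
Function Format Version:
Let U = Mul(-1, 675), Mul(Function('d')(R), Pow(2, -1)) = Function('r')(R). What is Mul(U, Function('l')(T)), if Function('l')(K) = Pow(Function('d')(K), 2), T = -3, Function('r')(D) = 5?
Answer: -67500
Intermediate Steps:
Function('d')(R) = 10 (Function('d')(R) = Mul(2, 5) = 10)
U = -675
Function('l')(K) = 100 (Function('l')(K) = Pow(10, 2) = 100)
Mul(U, Function('l')(T)) = Mul(-675, 100) = -67500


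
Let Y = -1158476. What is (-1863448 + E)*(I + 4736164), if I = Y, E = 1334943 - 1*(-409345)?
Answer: -426317302080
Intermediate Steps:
E = 1744288 (E = 1334943 + 409345 = 1744288)
I = -1158476
(-1863448 + E)*(I + 4736164) = (-1863448 + 1744288)*(-1158476 + 4736164) = -119160*3577688 = -426317302080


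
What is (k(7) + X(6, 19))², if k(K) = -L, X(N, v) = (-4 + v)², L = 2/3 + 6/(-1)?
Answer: 477481/9 ≈ 53053.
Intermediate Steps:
L = -16/3 (L = 2*(⅓) + 6*(-1) = ⅔ - 6 = -16/3 ≈ -5.3333)
k(K) = 16/3 (k(K) = -1*(-16/3) = 16/3)
(k(7) + X(6, 19))² = (16/3 + (-4 + 19)²)² = (16/3 + 15²)² = (16/3 + 225)² = (691/3)² = 477481/9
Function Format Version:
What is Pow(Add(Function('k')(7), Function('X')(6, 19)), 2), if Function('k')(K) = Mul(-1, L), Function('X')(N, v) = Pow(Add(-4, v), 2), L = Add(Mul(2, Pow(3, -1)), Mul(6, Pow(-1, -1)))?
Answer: Rational(477481, 9) ≈ 53053.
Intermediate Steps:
L = Rational(-16, 3) (L = Add(Mul(2, Rational(1, 3)), Mul(6, -1)) = Add(Rational(2, 3), -6) = Rational(-16, 3) ≈ -5.3333)
Function('k')(K) = Rational(16, 3) (Function('k')(K) = Mul(-1, Rational(-16, 3)) = Rational(16, 3))
Pow(Add(Function('k')(7), Function('X')(6, 19)), 2) = Pow(Add(Rational(16, 3), Pow(Add(-4, 19), 2)), 2) = Pow(Add(Rational(16, 3), Pow(15, 2)), 2) = Pow(Add(Rational(16, 3), 225), 2) = Pow(Rational(691, 3), 2) = Rational(477481, 9)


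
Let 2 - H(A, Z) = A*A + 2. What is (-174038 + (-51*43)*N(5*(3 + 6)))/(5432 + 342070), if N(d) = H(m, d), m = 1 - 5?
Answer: -69475/173751 ≈ -0.39985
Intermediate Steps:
m = -4
H(A, Z) = -A**2 (H(A, Z) = 2 - (A*A + 2) = 2 - (A**2 + 2) = 2 - (2 + A**2) = 2 + (-2 - A**2) = -A**2)
N(d) = -16 (N(d) = -1*(-4)**2 = -1*16 = -16)
(-174038 + (-51*43)*N(5*(3 + 6)))/(5432 + 342070) = (-174038 - 51*43*(-16))/(5432 + 342070) = (-174038 - 2193*(-16))/347502 = (-174038 + 35088)*(1/347502) = -138950*1/347502 = -69475/173751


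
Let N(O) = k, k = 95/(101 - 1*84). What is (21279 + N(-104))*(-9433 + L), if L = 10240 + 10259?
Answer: 4004099308/17 ≈ 2.3554e+8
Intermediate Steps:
L = 20499
k = 95/17 (k = 95/(101 - 84) = 95/17 ≈ 5.5882)
N(O) = 95/17
(21279 + N(-104))*(-9433 + L) = (21279 + 95/17)*(-9433 + 20499) = (361838/17)*11066 = 4004099308/17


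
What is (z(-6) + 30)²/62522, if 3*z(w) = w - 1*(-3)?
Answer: 841/62522 ≈ 0.013451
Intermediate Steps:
z(w) = 1 + w/3 (z(w) = (w - 1*(-3))/3 = (w + 3)/3 = (3 + w)/3 = 1 + w/3)
(z(-6) + 30)²/62522 = ((1 + (⅓)*(-6)) + 30)²/62522 = ((1 - 2) + 30)²*(1/62522) = (-1 + 30)²*(1/62522) = 29²*(1/62522) = 841*(1/62522) = 841/62522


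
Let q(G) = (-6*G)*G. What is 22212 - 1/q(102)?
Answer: 1386561889/62424 ≈ 22212.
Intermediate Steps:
q(G) = -6*G**2
22212 - 1/q(102) = 22212 - 1/((-6*102**2)) = 22212 - 1/((-6*10404)) = 22212 - 1/(-62424) = 22212 - 1*(-1/62424) = 22212 + 1/62424 = 1386561889/62424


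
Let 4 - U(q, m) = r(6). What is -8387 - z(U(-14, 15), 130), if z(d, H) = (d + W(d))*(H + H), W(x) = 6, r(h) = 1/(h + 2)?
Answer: -21909/2 ≈ -10955.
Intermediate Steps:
r(h) = 1/(2 + h)
U(q, m) = 31/8 (U(q, m) = 4 - 1/(2 + 6) = 4 - 1/8 = 4 - 1*⅛ = 4 - ⅛ = 31/8)
z(d, H) = 2*H*(6 + d) (z(d, H) = (d + 6)*(H + H) = (6 + d)*(2*H) = 2*H*(6 + d))
-8387 - z(U(-14, 15), 130) = -8387 - 2*130*(6 + 31/8) = -8387 - 2*130*79/8 = -8387 - 1*5135/2 = -8387 - 5135/2 = -21909/2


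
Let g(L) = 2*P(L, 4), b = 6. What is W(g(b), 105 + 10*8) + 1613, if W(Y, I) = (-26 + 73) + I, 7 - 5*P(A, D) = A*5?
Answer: 1845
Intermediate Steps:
P(A, D) = 7/5 - A (P(A, D) = 7/5 - A*5/5 = 7/5 - A)
g(L) = 14/5 - 2*L (g(L) = 2*(7/5 - L) = 14/5 - 2*L)
W(Y, I) = 47 + I
W(g(b), 105 + 10*8) + 1613 = (47 + (105 + 10*8)) + 1613 = (47 + (105 + 80)) + 1613 = (47 + 185) + 1613 = 232 + 1613 = 1845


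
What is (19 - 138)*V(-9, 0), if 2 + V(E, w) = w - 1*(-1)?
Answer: 119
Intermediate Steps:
V(E, w) = -1 + w (V(E, w) = -2 + (w - 1*(-1)) = -2 + (w + 1) = -2 + (1 + w) = -1 + w)
(19 - 138)*V(-9, 0) = (19 - 138)*(-1 + 0) = -119*(-1) = 119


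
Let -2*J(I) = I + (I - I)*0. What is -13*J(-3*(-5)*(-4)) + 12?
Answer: -378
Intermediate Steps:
J(I) = -I/2 (J(I) = -(I + (I - I)*0)/2 = -(I + 0*0)/2 = -(I + 0)/2 = -I/2)
-13*J(-3*(-5)*(-4)) + 12 = -(-13)*-3*(-5)*(-4)/2 + 12 = -(-13)*15*(-4)/2 + 12 = -(-13)*(-60)/2 + 12 = -13*30 + 12 = -390 + 12 = -378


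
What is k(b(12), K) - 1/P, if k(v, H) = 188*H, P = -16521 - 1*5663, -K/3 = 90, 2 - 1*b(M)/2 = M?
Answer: -1126059839/22184 ≈ -50760.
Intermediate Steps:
b(M) = 4 - 2*M
K = -270 (K = -3*90 = -270)
P = -22184 (P = -16521 - 5663 = -22184)
k(b(12), K) - 1/P = 188*(-270) - 1/(-22184) = -50760 - 1*(-1/22184) = -50760 + 1/22184 = -1126059839/22184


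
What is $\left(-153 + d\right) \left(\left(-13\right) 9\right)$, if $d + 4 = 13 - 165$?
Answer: $36153$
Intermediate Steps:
$d = -156$ ($d = -4 + \left(13 - 165\right) = -4 - 152 = -156$)
$\left(-153 + d\right) \left(\left(-13\right) 9\right) = \left(-153 - 156\right) \left(\left(-13\right) 9\right) = \left(-309\right) \left(-117\right) = 36153$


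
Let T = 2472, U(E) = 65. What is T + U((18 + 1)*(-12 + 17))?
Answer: 2537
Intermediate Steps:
T + U((18 + 1)*(-12 + 17)) = 2472 + 65 = 2537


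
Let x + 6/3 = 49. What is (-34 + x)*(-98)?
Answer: -1274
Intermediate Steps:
x = 47 (x = -2 + 49 = 47)
(-34 + x)*(-98) = (-34 + 47)*(-98) = 13*(-98) = -1274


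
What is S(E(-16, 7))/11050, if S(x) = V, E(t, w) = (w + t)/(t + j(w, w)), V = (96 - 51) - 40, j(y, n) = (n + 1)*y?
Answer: 1/2210 ≈ 0.00045249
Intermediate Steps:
j(y, n) = y*(1 + n) (j(y, n) = (1 + n)*y = y*(1 + n))
V = 5 (V = 45 - 40 = 5)
E(t, w) = (t + w)/(t + w*(1 + w)) (E(t, w) = (w + t)/(t + w*(1 + w)) = (t + w)/(t + w*(1 + w)))
S(x) = 5
S(E(-16, 7))/11050 = 5/11050 = 5*(1/11050) = 1/2210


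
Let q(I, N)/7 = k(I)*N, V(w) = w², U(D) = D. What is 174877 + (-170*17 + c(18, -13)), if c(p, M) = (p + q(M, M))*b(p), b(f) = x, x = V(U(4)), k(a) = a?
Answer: 191203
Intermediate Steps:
x = 16 (x = 4² = 16)
b(f) = 16
q(I, N) = 7*I*N (q(I, N) = 7*(I*N) = 7*I*N)
c(p, M) = 16*p + 112*M² (c(p, M) = (p + 7*M*M)*16 = (p + 7*M²)*16 = 16*p + 112*M²)
174877 + (-170*17 + c(18, -13)) = 174877 + (-170*17 + (16*18 + 112*(-13)²)) = 174877 + (-2890 + (288 + 112*169)) = 174877 + (-2890 + (288 + 18928)) = 174877 + (-2890 + 19216) = 174877 + 16326 = 191203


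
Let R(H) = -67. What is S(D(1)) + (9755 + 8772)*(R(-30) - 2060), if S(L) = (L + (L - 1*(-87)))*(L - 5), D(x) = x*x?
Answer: -39407285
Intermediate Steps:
D(x) = x²
S(L) = (-5 + L)*(87 + 2*L) (S(L) = (L + (L + 87))*(-5 + L) = (L + (87 + L))*(-5 + L) = (87 + 2*L)*(-5 + L) = (-5 + L)*(87 + 2*L))
S(D(1)) + (9755 + 8772)*(R(-30) - 2060) = (-435 + 2*(1²)² + 77*1²) + (9755 + 8772)*(-67 - 2060) = (-435 + 2*1² + 77*1) + 18527*(-2127) = (-435 + 2*1 + 77) - 39406929 = (-435 + 2 + 77) - 39406929 = -356 - 39406929 = -39407285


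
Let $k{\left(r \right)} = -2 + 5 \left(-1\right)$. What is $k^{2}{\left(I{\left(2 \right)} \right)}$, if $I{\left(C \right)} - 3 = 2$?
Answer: $49$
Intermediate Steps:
$I{\left(C \right)} = 5$ ($I{\left(C \right)} = 3 + 2 = 5$)
$k{\left(r \right)} = -7$ ($k{\left(r \right)} = -2 - 5 = -7$)
$k^{2}{\left(I{\left(2 \right)} \right)} = \left(-7\right)^{2} = 49$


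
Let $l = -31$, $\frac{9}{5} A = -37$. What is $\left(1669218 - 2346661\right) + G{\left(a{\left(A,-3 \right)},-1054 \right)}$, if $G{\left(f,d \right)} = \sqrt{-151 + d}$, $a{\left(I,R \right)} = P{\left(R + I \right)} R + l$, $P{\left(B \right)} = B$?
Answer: $-677443 + i \sqrt{1205} \approx -6.7744 \cdot 10^{5} + 34.713 i$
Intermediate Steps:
$A = - \frac{185}{9}$ ($A = \frac{5}{9} \left(-37\right) = - \frac{185}{9} \approx -20.556$)
$a{\left(I,R \right)} = -31 + R \left(I + R\right)$ ($a{\left(I,R \right)} = \left(R + I\right) R - 31 = \left(I + R\right) R - 31 = R \left(I + R\right) - 31 = -31 + R \left(I + R\right)$)
$\left(1669218 - 2346661\right) + G{\left(a{\left(A,-3 \right)},-1054 \right)} = \left(1669218 - 2346661\right) + \sqrt{-151 - 1054} = -677443 + \sqrt{-1205} = -677443 + i \sqrt{1205}$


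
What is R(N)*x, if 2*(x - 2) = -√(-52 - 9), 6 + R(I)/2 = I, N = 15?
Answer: 36 - 9*I*√61 ≈ 36.0 - 70.292*I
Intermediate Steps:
R(I) = -12 + 2*I
x = 2 - I*√61/2 (x = 2 + (-√(-52 - 9))/2 = 2 + (-√(-61))/2 = 2 + (-I*√61)/2 = 2 - I*√61/2 ≈ 2.0 - 3.9051*I)
R(N)*x = (-12 + 2*15)*(2 - I*√61/2) = (-12 + 30)*(2 - I*√61/2) = 18*(2 - I*√61/2) = 36 - 9*I*√61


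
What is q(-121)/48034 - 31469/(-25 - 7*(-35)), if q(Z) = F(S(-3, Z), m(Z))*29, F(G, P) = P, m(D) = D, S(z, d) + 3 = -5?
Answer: -756176963/5283740 ≈ -143.11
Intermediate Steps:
S(z, d) = -8 (S(z, d) = -3 - 5 = -8)
q(Z) = 29*Z (q(Z) = Z*29 = 29*Z)
q(-121)/48034 - 31469/(-25 - 7*(-35)) = (29*(-121))/48034 - 31469/(-25 - 7*(-35)) = -3509*1/48034 - 31469/(-25 + 245) = -3509/48034 - 31469/220 = -756176963/5283740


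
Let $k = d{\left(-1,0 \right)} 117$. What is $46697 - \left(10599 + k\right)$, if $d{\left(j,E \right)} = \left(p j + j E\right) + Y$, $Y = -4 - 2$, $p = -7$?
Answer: $35981$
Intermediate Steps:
$Y = -6$ ($Y = -4 - 2 = -6$)
$d{\left(j,E \right)} = -6 - 7 j + E j$ ($d{\left(j,E \right)} = \left(- 7 j + j E\right) - 6 = \left(- 7 j + E j\right) - 6 = -6 - 7 j + E j$)
$k = 117$ ($k = \left(-6 - -7 + 0 \left(-1\right)\right) 117 = \left(-6 + 7 + 0\right) 117 = 1 \cdot 117 = 117$)
$46697 - \left(10599 + k\right) = 46697 - 10716 = 35981$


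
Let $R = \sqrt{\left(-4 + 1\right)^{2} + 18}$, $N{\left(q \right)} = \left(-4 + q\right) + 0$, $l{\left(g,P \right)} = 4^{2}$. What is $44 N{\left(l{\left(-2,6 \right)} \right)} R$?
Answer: $1584 \sqrt{3} \approx 2743.6$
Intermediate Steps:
$l{\left(g,P \right)} = 16$
$N{\left(q \right)} = -4 + q$
$R = 3 \sqrt{3}$ ($R = \sqrt{\left(-3\right)^{2} + 18} = \sqrt{9 + 18} = \sqrt{27} = 3 \sqrt{3} \approx 5.1962$)
$44 N{\left(l{\left(-2,6 \right)} \right)} R = 44 \left(-4 + 16\right) 3 \sqrt{3} = 44 \cdot 12 \cdot 3 \sqrt{3} = 528 \cdot 3 \sqrt{3} = 1584 \sqrt{3}$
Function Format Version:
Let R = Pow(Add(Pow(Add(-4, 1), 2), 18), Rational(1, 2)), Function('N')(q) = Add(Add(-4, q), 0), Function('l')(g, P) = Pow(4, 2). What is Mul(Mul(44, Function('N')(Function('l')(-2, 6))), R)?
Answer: Mul(1584, Pow(3, Rational(1, 2))) ≈ 2743.6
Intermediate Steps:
Function('l')(g, P) = 16
Function('N')(q) = Add(-4, q)
R = Mul(3, Pow(3, Rational(1, 2))) (R = Pow(Add(Pow(-3, 2), 18), Rational(1, 2)) = Pow(Add(9, 18), Rational(1, 2)) = Pow(27, Rational(1, 2)) = Mul(3, Pow(3, Rational(1, 2))) ≈ 5.1962)
Mul(Mul(44, Function('N')(Function('l')(-2, 6))), R) = Mul(Mul(44, Add(-4, 16)), Mul(3, Pow(3, Rational(1, 2)))) = Mul(Mul(44, 12), Mul(3, Pow(3, Rational(1, 2)))) = Mul(528, Mul(3, Pow(3, Rational(1, 2)))) = Mul(1584, Pow(3, Rational(1, 2)))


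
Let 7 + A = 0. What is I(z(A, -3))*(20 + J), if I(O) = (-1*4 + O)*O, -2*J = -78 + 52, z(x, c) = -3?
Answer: 693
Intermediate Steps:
A = -7 (A = -7 + 0 = -7)
J = 13 (J = -(-78 + 52)/2 = -1/2*(-26) = 13)
I(O) = O*(-4 + O) (I(O) = (-4 + O)*O = O*(-4 + O))
I(z(A, -3))*(20 + J) = (-3*(-4 - 3))*(20 + 13) = -3*(-7)*33 = 21*33 = 693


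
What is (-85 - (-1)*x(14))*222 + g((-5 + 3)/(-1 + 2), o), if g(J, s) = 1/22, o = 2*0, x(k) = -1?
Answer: -420023/22 ≈ -19092.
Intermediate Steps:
o = 0
g(J, s) = 1/22
(-85 - (-1)*x(14))*222 + g((-5 + 3)/(-1 + 2), o) = (-85 - (-1)*(-1))*222 + 1/22 = (-85 - 1*1)*222 + 1/22 = (-85 - 1)*222 + 1/22 = -86*222 + 1/22 = -19092 + 1/22 = -420023/22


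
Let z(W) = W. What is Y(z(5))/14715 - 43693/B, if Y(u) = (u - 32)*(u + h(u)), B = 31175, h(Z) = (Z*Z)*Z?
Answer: -5573087/3398075 ≈ -1.6401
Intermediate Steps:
h(Z) = Z³ (h(Z) = Z²*Z = Z³)
Y(u) = (-32 + u)*(u + u³) (Y(u) = (u - 32)*(u + u³) = (-32 + u)*(u + u³))
Y(z(5))/14715 - 43693/B = (5*(-32 + 5 + 5³ - 32*5²))/14715 - 43693/31175 = (5*(-32 + 5 + 125 - 32*25))*(1/14715) - 43693*1/31175 = (5*(-32 + 5 + 125 - 800))*(1/14715) - 43693/31175 = (5*(-702))*(1/14715) - 43693/31175 = -3510*1/14715 - 43693/31175 = -26/109 - 43693/31175 = -5573087/3398075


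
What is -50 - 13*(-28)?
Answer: 314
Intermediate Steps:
-50 - 13*(-28) = -50 + 364 = 314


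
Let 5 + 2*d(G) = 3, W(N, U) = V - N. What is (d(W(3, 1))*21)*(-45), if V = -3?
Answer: 945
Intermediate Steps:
W(N, U) = -3 - N
d(G) = -1 (d(G) = -5/2 + (½)*3 = -5/2 + 3/2 = -1)
(d(W(3, 1))*21)*(-45) = -1*21*(-45) = -21*(-45) = 945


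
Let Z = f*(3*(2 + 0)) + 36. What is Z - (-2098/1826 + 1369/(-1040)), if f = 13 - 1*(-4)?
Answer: 133374617/949520 ≈ 140.47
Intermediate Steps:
f = 17 (f = 13 + 4 = 17)
Z = 138 (Z = 17*(3*(2 + 0)) + 36 = 17*(3*2) + 36 = 17*6 + 36 = 102 + 36 = 138)
Z - (-2098/1826 + 1369/(-1040)) = 138 - (-2098/1826 + 1369/(-1040)) = 138 - (-2098*1/1826 + 1369*(-1/1040)) = 138 - (-1049/913 - 1369/1040) = 138 - 1*(-2340857/949520) = 138 + 2340857/949520 = 133374617/949520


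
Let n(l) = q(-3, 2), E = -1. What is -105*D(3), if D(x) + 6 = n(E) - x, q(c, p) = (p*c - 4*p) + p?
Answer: 2205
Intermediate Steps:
q(c, p) = -3*p + c*p (q(c, p) = (c*p - 4*p) + p = (-4*p + c*p) + p = -3*p + c*p)
n(l) = -12 (n(l) = 2*(-3 - 3) = 2*(-6) = -12)
D(x) = -18 - x (D(x) = -6 + (-12 - x) = -18 - x)
-105*D(3) = -105*(-18 - 1*3) = -105*(-18 - 3) = -105*(-21) = 2205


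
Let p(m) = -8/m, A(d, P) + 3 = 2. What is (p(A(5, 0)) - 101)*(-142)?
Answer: 13206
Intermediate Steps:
A(d, P) = -1 (A(d, P) = -3 + 2 = -1)
(p(A(5, 0)) - 101)*(-142) = (-8/(-1) - 101)*(-142) = (-8*(-1) - 101)*(-142) = (8 - 101)*(-142) = -93*(-142) = 13206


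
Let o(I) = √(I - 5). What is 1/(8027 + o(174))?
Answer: 1/8040 ≈ 0.00012438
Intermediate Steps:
o(I) = √(-5 + I)
1/(8027 + o(174)) = 1/(8027 + √(-5 + 174)) = 1/(8027 + √169) = 1/(8027 + 13) = 1/8040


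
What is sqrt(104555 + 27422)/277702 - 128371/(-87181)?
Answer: 128371/87181 + sqrt(131977)/277702 ≈ 1.4738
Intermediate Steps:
sqrt(104555 + 27422)/277702 - 128371/(-87181) = sqrt(131977)*(1/277702) - 128371*(-1/87181) = sqrt(131977)/277702 + 128371/87181 = 128371/87181 + sqrt(131977)/277702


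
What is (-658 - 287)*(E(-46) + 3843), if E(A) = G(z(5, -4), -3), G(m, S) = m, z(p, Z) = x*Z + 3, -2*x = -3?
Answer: -3628800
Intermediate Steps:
x = 3/2 (x = -1/2*(-3) = 3/2 ≈ 1.5000)
z(p, Z) = 3 + 3*Z/2 (z(p, Z) = 3*Z/2 + 3 = 3 + 3*Z/2)
E(A) = -3 (E(A) = 3 + (3/2)*(-4) = 3 - 6 = -3)
(-658 - 287)*(E(-46) + 3843) = (-658 - 287)*(-3 + 3843) = -945*3840 = -3628800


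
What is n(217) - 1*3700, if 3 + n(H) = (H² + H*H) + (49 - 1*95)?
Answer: 90429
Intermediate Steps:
n(H) = -49 + 2*H² (n(H) = -3 + ((H² + H*H) + (49 - 1*95)) = -3 + ((H² + H²) + (49 - 95)) = -3 + (2*H² - 46) = -3 + (-46 + 2*H²) = -49 + 2*H²)
n(217) - 1*3700 = (-49 + 2*217²) - 1*3700 = (-49 + 2*47089) - 3700 = (-49 + 94178) - 3700 = 94129 - 3700 = 90429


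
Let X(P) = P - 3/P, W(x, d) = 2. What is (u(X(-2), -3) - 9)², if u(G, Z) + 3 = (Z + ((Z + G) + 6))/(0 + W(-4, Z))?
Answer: 2401/16 ≈ 150.06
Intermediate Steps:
u(G, Z) = Z + G/2 (u(G, Z) = -3 + (Z + ((Z + G) + 6))/(0 + 2) = -3 + (Z + ((G + Z) + 6))/2 = -3 + (Z + (6 + G + Z))*(½) = -3 + (6 + G + 2*Z)*(½) = -3 + (3 + Z + G/2) = Z + G/2)
(u(X(-2), -3) - 9)² = ((-3 + (-2 - 3/(-2))/2) - 9)² = ((-3 + (-2 - 3*(-½))/2) - 9)² = ((-3 + (-2 + 3/2)/2) - 9)² = ((-3 + (½)*(-½)) - 9)² = ((-3 - ¼) - 9)² = (-13/4 - 9)² = (-49/4)² = 2401/16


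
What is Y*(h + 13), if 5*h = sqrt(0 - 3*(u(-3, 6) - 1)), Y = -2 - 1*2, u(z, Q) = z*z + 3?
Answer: -52 - 4*I*sqrt(33)/5 ≈ -52.0 - 4.5956*I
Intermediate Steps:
u(z, Q) = 3 + z**2 (u(z, Q) = z**2 + 3 = 3 + z**2)
Y = -4 (Y = -2 - 2 = -4)
h = I*sqrt(33)/5 (h = sqrt(0 - 3*((3 + (-3)**2) - 1))/5 = sqrt(0 - 3*((3 + 9) - 1))/5 = sqrt(0 - 3*(12 - 1))/5 = sqrt(0 - 3*11)/5 = sqrt(0 - 33)/5 = sqrt(-33)/5 = (I*sqrt(33))/5 = I*sqrt(33)/5 ≈ 1.1489*I)
Y*(h + 13) = -4*(I*sqrt(33)/5 + 13) = -4*(13 + I*sqrt(33)/5) = -52 - 4*I*sqrt(33)/5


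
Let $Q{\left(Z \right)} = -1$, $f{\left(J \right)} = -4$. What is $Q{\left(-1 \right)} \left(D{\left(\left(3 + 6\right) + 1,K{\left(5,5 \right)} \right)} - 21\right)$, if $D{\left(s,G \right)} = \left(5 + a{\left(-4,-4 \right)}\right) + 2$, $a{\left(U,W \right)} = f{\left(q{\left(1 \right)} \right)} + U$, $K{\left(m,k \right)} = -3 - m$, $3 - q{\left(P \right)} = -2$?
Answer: $22$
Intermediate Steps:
$q{\left(P \right)} = 5$ ($q{\left(P \right)} = 3 - -2 = 3 + 2 = 5$)
$a{\left(U,W \right)} = -4 + U$
$D{\left(s,G \right)} = -1$ ($D{\left(s,G \right)} = \left(5 - 8\right) + 2 = -3 + 2 = -1$)
$Q{\left(-1 \right)} \left(D{\left(\left(3 + 6\right) + 1,K{\left(5,5 \right)} \right)} - 21\right) = - (-1 - 21) = \left(-1\right) \left(-22\right) = 22$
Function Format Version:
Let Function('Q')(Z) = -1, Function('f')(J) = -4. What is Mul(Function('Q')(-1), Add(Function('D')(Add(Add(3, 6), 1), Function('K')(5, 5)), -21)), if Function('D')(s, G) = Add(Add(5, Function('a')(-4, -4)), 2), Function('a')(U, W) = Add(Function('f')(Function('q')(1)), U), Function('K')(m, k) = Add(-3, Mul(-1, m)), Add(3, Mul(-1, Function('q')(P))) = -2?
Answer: 22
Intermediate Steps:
Function('q')(P) = 5 (Function('q')(P) = Add(3, Mul(-1, -2)) = Add(3, 2) = 5)
Function('a')(U, W) = Add(-4, U)
Function('D')(s, G) = -1 (Function('D')(s, G) = Add(Add(5, Add(-4, -4)), 2) = Add(Add(5, -8), 2) = Add(-3, 2) = -1)
Mul(Function('Q')(-1), Add(Function('D')(Add(Add(3, 6), 1), Function('K')(5, 5)), -21)) = Mul(-1, Add(-1, -21)) = Mul(-1, -22) = 22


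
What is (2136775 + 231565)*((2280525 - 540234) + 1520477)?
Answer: 7722607285120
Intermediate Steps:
(2136775 + 231565)*((2280525 - 540234) + 1520477) = 2368340*(1740291 + 1520477) = 2368340*3260768 = 7722607285120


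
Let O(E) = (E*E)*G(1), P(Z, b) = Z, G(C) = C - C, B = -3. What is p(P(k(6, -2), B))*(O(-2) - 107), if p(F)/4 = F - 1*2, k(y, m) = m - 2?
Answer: 2568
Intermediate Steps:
G(C) = 0
k(y, m) = -2 + m
p(F) = -8 + 4*F (p(F) = 4*(F - 1*2) = 4*(F - 2) = 4*(-2 + F) = -8 + 4*F)
O(E) = 0 (O(E) = (E*E)*0 = E²*0 = 0)
p(P(k(6, -2), B))*(O(-2) - 107) = (-8 + 4*(-2 - 2))*(0 - 107) = (-8 + 4*(-4))*(-107) = (-8 - 16)*(-107) = -24*(-107) = 2568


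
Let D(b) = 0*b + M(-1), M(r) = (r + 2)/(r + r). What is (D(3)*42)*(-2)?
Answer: 42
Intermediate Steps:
M(r) = (2 + r)/(2*r) (M(r) = (2 + r)/((2*r)) = (2 + r)*(1/(2*r)) = (2 + r)/(2*r))
D(b) = -½ (D(b) = 0*b + (½)*(2 - 1)/(-1) = 0 + (½)*(-1)*1 = 0 - ½ = -½)
(D(3)*42)*(-2) = -½*42*(-2) = -21*(-2) = 42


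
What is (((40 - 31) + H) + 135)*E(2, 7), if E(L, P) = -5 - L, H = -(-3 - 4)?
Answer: -1057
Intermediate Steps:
H = 7 (H = -1*(-7) = 7)
(((40 - 31) + H) + 135)*E(2, 7) = (((40 - 31) + 7) + 135)*(-5 - 1*2) = ((9 + 7) + 135)*(-5 - 2) = (16 + 135)*(-7) = 151*(-7) = -1057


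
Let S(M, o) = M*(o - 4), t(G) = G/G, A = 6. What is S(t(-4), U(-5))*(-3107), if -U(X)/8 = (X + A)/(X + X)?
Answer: 49712/5 ≈ 9942.4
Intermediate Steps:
t(G) = 1
U(X) = -4*(6 + X)/X (U(X) = -8*(X + 6)/(X + X) = -8*(6 + X)/(2*X) = -8*(6 + X)*1/(2*X) = -4*(6 + X)/X)
S(M, o) = M*(-4 + o)
S(t(-4), U(-5))*(-3107) = (1*(-4 + (-4 - 24/(-5))))*(-3107) = (1*(-4 + (-4 - 24*(-⅕))))*(-3107) = (1*(-4 + (-4 + 24/5)))*(-3107) = (1*(-4 + ⅘))*(-3107) = (1*(-16/5))*(-3107) = -16/5*(-3107) = 49712/5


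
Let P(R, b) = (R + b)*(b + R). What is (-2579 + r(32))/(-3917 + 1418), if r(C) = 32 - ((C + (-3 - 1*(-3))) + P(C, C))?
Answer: 2225/833 ≈ 2.6711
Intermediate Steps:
P(R, b) = (R + b)² (P(R, b) = (R + b)*(R + b) = (R + b)²)
r(C) = 32 - C - 4*C² (r(C) = 32 - ((C + (-3 - 1*(-3))) + (C + C)²) = 32 - ((C + (-3 + 3)) + (2*C)²) = 32 - ((C + 0) + 4*C²) = 32 - (C + 4*C²) = 32 + (-C - 4*C²) = 32 - C - 4*C²)
(-2579 + r(32))/(-3917 + 1418) = (-2579 + (32 - 1*32 - 4*32²))/(-3917 + 1418) = (-2579 + (32 - 32 - 4*1024))/(-2499) = (-2579 + (32 - 32 - 4096))*(-1/2499) = (-2579 - 4096)*(-1/2499) = -6675*(-1/2499) = 2225/833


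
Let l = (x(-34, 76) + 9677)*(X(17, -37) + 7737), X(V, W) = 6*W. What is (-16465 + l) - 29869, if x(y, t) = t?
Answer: 73247461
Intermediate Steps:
l = 73293795 (l = (76 + 9677)*(6*(-37) + 7737) = 9753*(-222 + 7737) = 9753*7515 = 73293795)
(-16465 + l) - 29869 = (-16465 + 73293795) - 29869 = 73277330 - 29869 = 73247461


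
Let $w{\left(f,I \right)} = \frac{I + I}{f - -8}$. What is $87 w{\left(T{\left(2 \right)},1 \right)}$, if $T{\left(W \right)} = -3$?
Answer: $\frac{174}{5} \approx 34.8$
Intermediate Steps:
$w{\left(f,I \right)} = \frac{2 I}{8 + f}$ ($w{\left(f,I \right)} = \frac{2 I}{f + 8} = \frac{2 I}{8 + f}$)
$87 w{\left(T{\left(2 \right)},1 \right)} = 87 \cdot 2 \cdot 1 \frac{1}{8 - 3} = 87 \cdot 2 \cdot 1 \cdot \frac{1}{5} = 87 \cdot \frac{2}{5} = \frac{174}{5}$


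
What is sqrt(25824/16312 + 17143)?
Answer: sqrt(71278964395)/2039 ≈ 130.94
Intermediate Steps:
sqrt(25824/16312 + 17143) = sqrt(25824*(1/16312) + 17143) = sqrt(3228/2039 + 17143) = sqrt(34957805/2039) = sqrt(71278964395)/2039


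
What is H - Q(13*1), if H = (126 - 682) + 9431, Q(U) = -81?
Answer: 8956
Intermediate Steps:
H = 8875 (H = -556 + 9431 = 8875)
H - Q(13*1) = 8875 - 1*(-81) = 8875 + 81 = 8956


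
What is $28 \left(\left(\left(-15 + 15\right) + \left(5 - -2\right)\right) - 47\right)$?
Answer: $-1120$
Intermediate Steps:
$28 \left(\left(\left(-15 + 15\right) + \left(5 - -2\right)\right) - 47\right) = 28 \left(\left(0 + \left(5 + 2\right)\right) - 47\right) = 28 \left(\left(0 + 7\right) - 47\right) = 28 \left(7 - 47\right) = 28 \left(-40\right) = -1120$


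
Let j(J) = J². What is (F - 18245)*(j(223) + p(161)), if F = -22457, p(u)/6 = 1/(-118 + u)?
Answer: -87035243806/43 ≈ -2.0241e+9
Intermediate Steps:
p(u) = 6/(-118 + u)
(F - 18245)*(j(223) + p(161)) = (-22457 - 18245)*(223² + 6/(-118 + 161)) = -40702*(49729 + 6/43) = -40702*2138353/43 = -87035243806/43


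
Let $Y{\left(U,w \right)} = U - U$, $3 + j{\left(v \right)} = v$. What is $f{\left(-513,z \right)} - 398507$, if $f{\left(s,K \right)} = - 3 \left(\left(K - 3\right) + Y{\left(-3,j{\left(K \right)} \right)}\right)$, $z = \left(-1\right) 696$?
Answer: $-396410$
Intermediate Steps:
$j{\left(v \right)} = -3 + v$
$z = -696$
$Y{\left(U,w \right)} = 0$
$f{\left(s,K \right)} = 9 - 3 K$ ($f{\left(s,K \right)} = - 3 \left(\left(K - 3\right) + 0\right) = - 3 \left(\left(-3 + K\right) + 0\right) = - 3 \left(-3 + K\right) = 9 - 3 K$)
$f{\left(-513,z \right)} - 398507 = \left(9 - -2088\right) - 398507 = \left(9 + 2088\right) - 398507 = 2097 - 398507 = -396410$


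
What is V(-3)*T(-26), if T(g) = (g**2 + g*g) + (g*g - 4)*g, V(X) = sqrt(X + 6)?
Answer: -16120*sqrt(3) ≈ -27921.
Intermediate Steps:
V(X) = sqrt(6 + X)
T(g) = 2*g**2 + g*(-4 + g**2) (T(g) = (g**2 + g**2) + (g**2 - 4)*g = 2*g**2 + (-4 + g**2)*g = 2*g**2 + g*(-4 + g**2))
V(-3)*T(-26) = sqrt(6 - 3)*(-26*(-4 + (-26)**2 + 2*(-26))) = sqrt(3)*(-26*(-4 + 676 - 52)) = sqrt(3)*(-26*620) = sqrt(3)*(-16120) = -16120*sqrt(3)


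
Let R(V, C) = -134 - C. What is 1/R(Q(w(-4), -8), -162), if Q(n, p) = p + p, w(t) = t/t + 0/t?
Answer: 1/28 ≈ 0.035714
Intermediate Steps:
w(t) = 1 (w(t) = 1 + 0 = 1)
Q(n, p) = 2*p
1/R(Q(w(-4), -8), -162) = 1/(-134 - 1*(-162)) = 1/(-134 + 162) = 1/28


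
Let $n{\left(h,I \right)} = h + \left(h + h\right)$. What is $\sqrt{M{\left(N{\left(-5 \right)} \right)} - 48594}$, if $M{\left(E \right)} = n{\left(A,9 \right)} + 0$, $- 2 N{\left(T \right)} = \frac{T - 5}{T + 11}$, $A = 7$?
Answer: $3 i \sqrt{5397} \approx 220.39 i$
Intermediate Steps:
$N{\left(T \right)} = - \frac{-5 + T}{2 \left(11 + T\right)}$ ($N{\left(T \right)} = - \frac{\left(T - 5\right) \frac{1}{T + 11}}{2} = - \frac{\left(-5 + T\right) \frac{1}{11 + T}}{2} = - \frac{\frac{1}{11 + T} \left(-5 + T\right)}{2} = - \frac{-5 + T}{2 \left(11 + T\right)}$)
$n{\left(h,I \right)} = 3 h$ ($n{\left(h,I \right)} = h + 2 h = 3 h$)
$M{\left(E \right)} = 21$ ($M{\left(E \right)} = 3 \cdot 7 + 0 = 21 + 0 = 21$)
$\sqrt{M{\left(N{\left(-5 \right)} \right)} - 48594} = \sqrt{21 - 48594} = \sqrt{-48573} = 3 i \sqrt{5397}$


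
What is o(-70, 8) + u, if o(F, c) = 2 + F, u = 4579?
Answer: 4511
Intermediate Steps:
o(-70, 8) + u = (2 - 70) + 4579 = -68 + 4579 = 4511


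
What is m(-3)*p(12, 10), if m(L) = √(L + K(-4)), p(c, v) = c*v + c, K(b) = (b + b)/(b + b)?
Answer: 132*I*√2 ≈ 186.68*I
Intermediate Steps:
K(b) = 1 (K(b) = (2*b)/((2*b)) = (2*b)*(1/(2*b)) = 1)
p(c, v) = c + c*v
m(L) = √(1 + L) (m(L) = √(L + 1) = √(1 + L))
m(-3)*p(12, 10) = √(1 - 3)*(12*(1 + 10)) = √(-2)*(12*11) = (I*√2)*132 = 132*I*√2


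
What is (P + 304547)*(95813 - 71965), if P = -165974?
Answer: 3304688904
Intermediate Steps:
(P + 304547)*(95813 - 71965) = (-165974 + 304547)*(95813 - 71965) = 138573*23848 = 3304688904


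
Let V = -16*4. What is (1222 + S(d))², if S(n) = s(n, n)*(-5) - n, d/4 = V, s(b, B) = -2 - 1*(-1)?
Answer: 2199289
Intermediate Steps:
s(b, B) = -1 (s(b, B) = -2 + 1 = -1)
V = -64 (V = -4*16 = -64)
d = -256 (d = 4*(-64) = -256)
S(n) = 5 - n (S(n) = -1*(-5) - n = 5 - n)
(1222 + S(d))² = (1222 + (5 - 1*(-256)))² = (1222 + (5 + 256))² = (1222 + 261)² = 1483² = 2199289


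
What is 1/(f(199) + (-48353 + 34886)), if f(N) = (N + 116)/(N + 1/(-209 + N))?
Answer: -221/2975857 ≈ -7.4264e-5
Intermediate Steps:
f(N) = (116 + N)/(N + 1/(-209 + N))
1/(f(199) + (-48353 + 34886)) = 1/((-24244 + 199² - 93*199)/(1 + 199² - 209*199) + (-48353 + 34886)) = 1/((-24244 + 39601 - 18507)/(1 + 39601 - 41591) - 13467) = 1/(-3150/(-1989) - 13467) = 1/(-1/1989*(-3150) - 13467) = 1/(350/221 - 13467) = 1/(-2975857/221) = -221/2975857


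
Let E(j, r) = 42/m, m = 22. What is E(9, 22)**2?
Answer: 441/121 ≈ 3.6446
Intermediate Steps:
E(j, r) = 21/11 (E(j, r) = 42/22 = 42*(1/22) = 21/11)
E(9, 22)**2 = (21/11)**2 = 441/121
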